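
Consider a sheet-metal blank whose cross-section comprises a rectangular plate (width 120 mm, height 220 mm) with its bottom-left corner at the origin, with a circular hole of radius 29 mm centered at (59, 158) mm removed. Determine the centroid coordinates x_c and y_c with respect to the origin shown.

Part | A | x̄ᵢ | ȳᵢ | A·x̄ᵢ | A·ȳᵢ
plate | 26400.00 | 60.00 | 110.00 | 1584000.00 | 2904000.00
hole | -2642.08 | 59.00 | 158.00 | -155882.69 | -417448.55
Σ | 23757.92 |  |  | 1428117.31 | 2486551.45
x_c = 1428117.31 / 23757.92 = 60.11 mm
y_c = 2486551.45 / 23757.92 = 104.66 mm

x_c = 60.11 mm, y_c = 104.66 mm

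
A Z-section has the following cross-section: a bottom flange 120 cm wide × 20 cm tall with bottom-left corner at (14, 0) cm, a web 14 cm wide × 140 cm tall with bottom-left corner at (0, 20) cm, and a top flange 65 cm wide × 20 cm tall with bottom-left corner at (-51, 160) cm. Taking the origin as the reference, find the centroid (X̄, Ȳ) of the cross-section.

bottom flange: A = 120 × 20 = 2400.00, centroid at (74.00, 10.00).
web: A = 14 × 140 = 1960.00, centroid at (7.00, 90.00).
top flange: A = 65 × 20 = 1300.00, centroid at (-18.50, 170.00).
ΣA = 5660.00 cm²
ΣAX̄ = (2400.00)(74.00) + (1960.00)(7.00) + (1300.00)(-18.50) = 167270.00 cm³
ΣAȲ = (2400.00)(10.00) + (1960.00)(90.00) + (1300.00)(170.00) = 421400.00 cm³
X̄ = 167270.00 / 5660.00 = 29.55 cm
Ȳ = 421400.00 / 5660.00 = 74.45 cm

X̄ = 29.55 cm, Ȳ = 74.45 cm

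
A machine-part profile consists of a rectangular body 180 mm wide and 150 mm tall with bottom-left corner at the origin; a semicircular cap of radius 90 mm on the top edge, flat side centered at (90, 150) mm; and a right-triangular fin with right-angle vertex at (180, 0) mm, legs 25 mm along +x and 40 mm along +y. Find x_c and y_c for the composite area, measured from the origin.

x_c = 91.22 mm, y_c = 110.04 mm

Part | A | x̄ᵢ | ȳᵢ | A·x̄ᵢ | A·ȳᵢ
rectangular body | 27000.00 | 90.00 | 75.00 | 2430000.00 | 2025000.00
semicircular top | 12723.45 | 90.00 | 188.20 | 1145110.52 | 2394517.54
triangular fin | 500.00 | 188.33 | 13.33 | 94166.67 | 6666.67
Σ | 40223.45 |  |  | 3669277.19 | 4426184.20
x_c = 3669277.19 / 40223.45 = 91.22 mm
y_c = 4426184.20 / 40223.45 = 110.04 mm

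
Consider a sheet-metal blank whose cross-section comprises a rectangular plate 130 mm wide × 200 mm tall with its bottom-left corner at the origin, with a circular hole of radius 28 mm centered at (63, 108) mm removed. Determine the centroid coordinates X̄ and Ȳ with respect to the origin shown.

X̄ = 65.21 mm, Ȳ = 99.16 mm

plate: A = 130 × 200 = 26000.00, centroid at (65.00, 100.00).
hole: A = −π·28² = -2463.01, centroid at (63.00, 108.00).
ΣA = 23536.99 mm², ΣAX̄ = 1534830.46 mm³, ΣAȲ = 2333995.07 mm³.
X̄ = 1534830.46/23536.99 = 65.21 mm; Ȳ = 2333995.07/23536.99 = 99.16 mm.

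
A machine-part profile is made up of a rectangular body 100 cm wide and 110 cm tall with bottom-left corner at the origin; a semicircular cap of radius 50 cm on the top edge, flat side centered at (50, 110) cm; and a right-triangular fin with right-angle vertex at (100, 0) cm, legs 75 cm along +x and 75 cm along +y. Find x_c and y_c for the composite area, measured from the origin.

rectangular body: A = 100 × 110 = 11000.00, centroid at (50.00, 55.00).
semicircular top: A = ½π·50² = 3926.99, centroid at (50.00, 131.22).
triangular fin: A = ½·75·75 = 2812.50, centroid at (125.00, 25.00).
ΣA = 17739.49 cm², ΣAx_c = 1097912.04 cm³, ΣAy_c = 1190614.82 cm³.
x_c = 1097912.04/17739.49 = 61.89 cm; y_c = 1190614.82/17739.49 = 67.12 cm.

x_c = 61.89 cm, y_c = 67.12 cm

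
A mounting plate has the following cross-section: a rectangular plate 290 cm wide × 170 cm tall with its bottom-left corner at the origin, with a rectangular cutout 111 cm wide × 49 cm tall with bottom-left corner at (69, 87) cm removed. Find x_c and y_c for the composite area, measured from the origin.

Part | A | x̄ᵢ | ȳᵢ | A·x̄ᵢ | A·ȳᵢ
plate | 49300.00 | 145.00 | 85.00 | 7148500.00 | 4190500.00
hole | -5439.00 | 124.50 | 111.50 | -677155.50 | -606448.50
Σ | 43861.00 |  |  | 6471344.50 | 3584051.50
x_c = 6471344.50 / 43861.00 = 147.54 cm
y_c = 3584051.50 / 43861.00 = 81.71 cm

x_c = 147.54 cm, y_c = 81.71 cm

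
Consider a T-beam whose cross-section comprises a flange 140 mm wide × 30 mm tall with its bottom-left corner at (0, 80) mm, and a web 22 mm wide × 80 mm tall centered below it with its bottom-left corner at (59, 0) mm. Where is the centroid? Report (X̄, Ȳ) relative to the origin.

web: A = 22 × 80 = 1760.00, centroid at (70.00, 40.00).
flange: A = 140 × 30 = 4200.00, centroid at (70.00, 95.00).
ΣA = 5960.00 mm², ΣAX̄ = 417200.00 mm³, ΣAȲ = 469400.00 mm³.
X̄ = 417200.00/5960.00 = 70.00 mm; Ȳ = 469400.00/5960.00 = 78.76 mm.

X̄ = 70.00 mm, Ȳ = 78.76 mm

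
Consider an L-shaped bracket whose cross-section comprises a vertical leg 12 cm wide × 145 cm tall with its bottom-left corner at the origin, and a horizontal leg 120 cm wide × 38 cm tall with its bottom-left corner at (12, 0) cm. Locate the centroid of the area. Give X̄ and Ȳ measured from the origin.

X̄ = 53.77 cm, Ȳ = 33.78 cm

Part | A | x̄ᵢ | ȳᵢ | A·x̄ᵢ | A·ȳᵢ
vertical leg | 1740.00 | 6.00 | 72.50 | 10440.00 | 126150.00
horizontal leg | 4560.00 | 72.00 | 19.00 | 328320.00 | 86640.00
Σ | 6300.00 |  |  | 338760.00 | 212790.00
X̄ = 338760.00 / 6300.00 = 53.77 cm
Ȳ = 212790.00 / 6300.00 = 33.78 cm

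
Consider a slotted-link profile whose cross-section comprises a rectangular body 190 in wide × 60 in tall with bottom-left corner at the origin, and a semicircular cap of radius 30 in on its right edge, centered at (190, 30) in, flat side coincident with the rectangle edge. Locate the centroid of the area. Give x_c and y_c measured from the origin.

Part | A | x̄ᵢ | ȳᵢ | A·x̄ᵢ | A·ȳᵢ
rectangular body | 11400.00 | 95.00 | 30.00 | 1083000.00 | 342000.00
semicircular end | 1413.72 | 202.73 | 30.00 | 286606.17 | 42411.50
Σ | 12813.72 |  |  | 1369606.17 | 384411.50
x_c = 1369606.17 / 12813.72 = 106.89 in
y_c = 384411.50 / 12813.72 = 30.00 in

x_c = 106.89 in, y_c = 30.00 in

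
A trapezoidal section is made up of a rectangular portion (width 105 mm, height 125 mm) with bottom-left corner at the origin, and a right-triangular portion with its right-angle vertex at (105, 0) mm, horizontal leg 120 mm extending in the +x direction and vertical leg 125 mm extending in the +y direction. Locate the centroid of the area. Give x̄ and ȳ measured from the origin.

rectangular portion: A = 105 × 125 = 13125.00, centroid at (52.50, 62.50).
triangular portion: A = ½·120·125 = 7500.00, centroid at (145.00, 41.67).
ΣA = 20625.00 mm²
ΣAx̄ = (13125.00)(52.50) + (7500.00)(145.00) = 1776562.50 mm³
ΣAȳ = (13125.00)(62.50) + (7500.00)(41.67) = 1132812.50 mm³
x̄ = 1776562.50 / 20625.00 = 86.14 mm
ȳ = 1132812.50 / 20625.00 = 54.92 mm

x̄ = 86.14 mm, ȳ = 54.92 mm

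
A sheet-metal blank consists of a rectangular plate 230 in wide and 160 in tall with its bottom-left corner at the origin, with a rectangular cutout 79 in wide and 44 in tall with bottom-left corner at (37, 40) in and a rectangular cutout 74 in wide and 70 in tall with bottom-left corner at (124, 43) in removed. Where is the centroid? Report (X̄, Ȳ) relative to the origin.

plate: A = 230 × 160 = 36800.00, centroid at (115.00, 80.00).
hole 1: A = −(79 × 44) = -3476.00, centroid at (76.50, 62.00).
hole 2: A = −(74 × 70) = -5180.00, centroid at (161.00, 78.00).
ΣA = 28144.00 in²
ΣAX̄ = (36800.00)(115.00) + (-3476.00)(76.50) + (-5180.00)(161.00) = 3132106.00 in³
ΣAȲ = (36800.00)(80.00) + (-3476.00)(62.00) + (-5180.00)(78.00) = 2324448.00 in³
X̄ = 3132106.00 / 28144.00 = 111.29 in
Ȳ = 2324448.00 / 28144.00 = 82.59 in

X̄ = 111.29 in, Ȳ = 82.59 in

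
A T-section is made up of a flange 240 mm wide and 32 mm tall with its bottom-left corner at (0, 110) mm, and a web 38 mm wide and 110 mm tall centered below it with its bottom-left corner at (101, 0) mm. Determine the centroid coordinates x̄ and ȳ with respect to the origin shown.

x̄ = 120.00 mm, ȳ = 100.98 mm

Part | A | x̄ᵢ | ȳᵢ | A·x̄ᵢ | A·ȳᵢ
web | 4180.00 | 120.00 | 55.00 | 501600.00 | 229900.00
flange | 7680.00 | 120.00 | 126.00 | 921600.00 | 967680.00
Σ | 11860.00 |  |  | 1423200.00 | 1197580.00
x̄ = 1423200.00 / 11860.00 = 120.00 mm
ȳ = 1197580.00 / 11860.00 = 100.98 mm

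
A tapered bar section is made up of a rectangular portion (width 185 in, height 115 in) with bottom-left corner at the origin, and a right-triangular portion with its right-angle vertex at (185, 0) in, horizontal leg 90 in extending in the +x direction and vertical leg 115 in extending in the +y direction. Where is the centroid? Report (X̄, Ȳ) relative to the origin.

Part | A | x̄ᵢ | ȳᵢ | A·x̄ᵢ | A·ȳᵢ
rectangular portion | 21275.00 | 92.50 | 57.50 | 1967937.50 | 1223312.50
triangular portion | 5175.00 | 215.00 | 38.33 | 1112625.00 | 198375.00
Σ | 26450.00 |  |  | 3080562.50 | 1421687.50
X̄ = 3080562.50 / 26450.00 = 116.47 in
Ȳ = 1421687.50 / 26450.00 = 53.75 in

X̄ = 116.47 in, Ȳ = 53.75 in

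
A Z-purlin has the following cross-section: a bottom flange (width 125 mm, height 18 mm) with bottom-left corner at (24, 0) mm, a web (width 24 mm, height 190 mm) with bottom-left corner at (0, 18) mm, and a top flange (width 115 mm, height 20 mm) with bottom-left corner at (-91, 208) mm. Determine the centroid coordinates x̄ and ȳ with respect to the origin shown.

bottom flange: A = 125 × 18 = 2250.00, centroid at (86.50, 9.00).
web: A = 24 × 190 = 4560.00, centroid at (12.00, 113.00).
top flange: A = 115 × 20 = 2300.00, centroid at (-33.50, 218.00).
ΣA = 9110.00 mm²
ΣAx̄ = (2250.00)(86.50) + (4560.00)(12.00) + (2300.00)(-33.50) = 172295.00 mm³
ΣAȳ = (2250.00)(9.00) + (4560.00)(113.00) + (2300.00)(218.00) = 1036930.00 mm³
x̄ = 172295.00 / 9110.00 = 18.91 mm
ȳ = 1036930.00 / 9110.00 = 113.82 mm

x̄ = 18.91 mm, ȳ = 113.82 mm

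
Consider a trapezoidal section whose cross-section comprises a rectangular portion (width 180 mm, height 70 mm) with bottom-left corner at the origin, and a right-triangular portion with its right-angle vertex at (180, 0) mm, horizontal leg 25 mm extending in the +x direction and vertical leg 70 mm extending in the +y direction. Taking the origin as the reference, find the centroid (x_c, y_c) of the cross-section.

x_c = 96.39 mm, y_c = 34.24 mm

rectangular portion: A = 180 × 70 = 12600.00, centroid at (90.00, 35.00).
triangular portion: A = ½·25·70 = 875.00, centroid at (188.33, 23.33).
ΣA = 13475.00 mm², ΣAx_c = 1298791.67 mm³, ΣAy_c = 461416.67 mm³.
x_c = 1298791.67/13475.00 = 96.39 mm; y_c = 461416.67/13475.00 = 34.24 mm.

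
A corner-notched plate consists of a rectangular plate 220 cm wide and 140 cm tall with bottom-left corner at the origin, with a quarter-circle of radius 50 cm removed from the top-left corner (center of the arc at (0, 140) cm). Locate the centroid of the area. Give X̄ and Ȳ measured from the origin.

plate: A = 220 × 140 = 30800.00, centroid at (110.00, 70.00).
removed quarter-circle: A = −¼π·50² = -1963.50, centroid at (21.22, 118.78).
ΣA = 28836.50 cm²
ΣAX̄ = (30800.00)(110.00) + (-1963.50)(21.22) = 3346333.33 cm³
ΣAȲ = (30800.00)(70.00) + (-1963.50)(118.78) = 1922777.31 cm³
X̄ = 3346333.33 / 28836.50 = 116.05 cm
Ȳ = 1922777.31 / 28836.50 = 66.68 cm

X̄ = 116.05 cm, Ȳ = 66.68 cm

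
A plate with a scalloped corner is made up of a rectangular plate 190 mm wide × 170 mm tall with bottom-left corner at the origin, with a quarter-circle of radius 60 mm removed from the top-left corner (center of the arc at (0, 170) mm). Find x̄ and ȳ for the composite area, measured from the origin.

plate: A = 190 × 170 = 32300.00, centroid at (95.00, 85.00).
removed quarter-circle: A = −¼π·60² = -2827.43, centroid at (25.46, 144.54).
ΣA = 29472.57 mm², ΣAx̄ = 2996500.00 mm³, ΣAȳ = 2336836.32 mm³.
x̄ = 2996500.00/29472.57 = 101.67 mm; ȳ = 2336836.32/29472.57 = 79.29 mm.

x̄ = 101.67 mm, ȳ = 79.29 mm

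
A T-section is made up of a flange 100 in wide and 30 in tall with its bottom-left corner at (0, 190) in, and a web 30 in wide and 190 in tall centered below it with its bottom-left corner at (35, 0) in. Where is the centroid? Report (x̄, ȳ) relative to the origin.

web: A = 30 × 190 = 5700.00, centroid at (50.00, 95.00).
flange: A = 100 × 30 = 3000.00, centroid at (50.00, 205.00).
ΣA = 8700.00 in²
ΣAx̄ = (5700.00)(50.00) + (3000.00)(50.00) = 435000.00 in³
ΣAȳ = (5700.00)(95.00) + (3000.00)(205.00) = 1156500.00 in³
x̄ = 435000.00 / 8700.00 = 50.00 in
ȳ = 1156500.00 / 8700.00 = 132.93 in

x̄ = 50.00 in, ȳ = 132.93 in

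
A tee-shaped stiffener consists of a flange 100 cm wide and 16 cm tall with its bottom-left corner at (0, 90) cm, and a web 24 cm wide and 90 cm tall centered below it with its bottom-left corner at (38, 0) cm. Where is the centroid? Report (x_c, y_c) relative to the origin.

x_c = 50.00 cm, y_c = 67.55 cm

Part | A | x̄ᵢ | ȳᵢ | A·x̄ᵢ | A·ȳᵢ
web | 2160.00 | 50.00 | 45.00 | 108000.00 | 97200.00
flange | 1600.00 | 50.00 | 98.00 | 80000.00 | 156800.00
Σ | 3760.00 |  |  | 188000.00 | 254000.00
x_c = 188000.00 / 3760.00 = 50.00 cm
y_c = 254000.00 / 3760.00 = 67.55 cm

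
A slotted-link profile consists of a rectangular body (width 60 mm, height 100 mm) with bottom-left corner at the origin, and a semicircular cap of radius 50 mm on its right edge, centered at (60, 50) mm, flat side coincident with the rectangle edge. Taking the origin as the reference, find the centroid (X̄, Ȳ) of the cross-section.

X̄ = 50.26 mm, Ȳ = 50.00 mm

rectangular body: A = 60 × 100 = 6000.00, centroid at (30.00, 50.00).
semicircular end: A = ½π·50² = 3926.99, centroid at (81.22, 50.00).
ΣA = 9926.99 mm², ΣAX̄ = 498952.78 mm³, ΣAȲ = 496349.54 mm³.
X̄ = 498952.78/9926.99 = 50.26 mm; Ȳ = 496349.54/9926.99 = 50.00 mm.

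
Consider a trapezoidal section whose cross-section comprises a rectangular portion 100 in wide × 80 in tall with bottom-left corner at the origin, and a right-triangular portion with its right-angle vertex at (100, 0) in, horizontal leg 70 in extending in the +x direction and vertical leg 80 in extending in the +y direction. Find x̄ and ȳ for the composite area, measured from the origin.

rectangular portion: A = 100 × 80 = 8000.00, centroid at (50.00, 40.00).
triangular portion: A = ½·70·80 = 2800.00, centroid at (123.33, 26.67).
ΣA = 10800.00 in², ΣAx̄ = 745333.33 in³, ΣAȳ = 394666.67 in³.
x̄ = 745333.33/10800.00 = 69.01 in; ȳ = 394666.67/10800.00 = 36.54 in.

x̄ = 69.01 in, ȳ = 36.54 in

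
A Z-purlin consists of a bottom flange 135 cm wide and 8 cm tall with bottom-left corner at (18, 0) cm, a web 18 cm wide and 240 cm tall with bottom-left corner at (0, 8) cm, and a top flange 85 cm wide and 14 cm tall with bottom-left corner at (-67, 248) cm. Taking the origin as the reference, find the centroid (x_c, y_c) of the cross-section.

Part | A | x̄ᵢ | ȳᵢ | A·x̄ᵢ | A·ȳᵢ
bottom flange | 1080.00 | 85.50 | 4.00 | 92340.00 | 4320.00
web | 4320.00 | 9.00 | 128.00 | 38880.00 | 552960.00
top flange | 1190.00 | -24.50 | 255.00 | -29155.00 | 303450.00
Σ | 6590.00 |  |  | 102065.00 | 860730.00
x_c = 102065.00 / 6590.00 = 15.49 cm
y_c = 860730.00 / 6590.00 = 130.61 cm

x_c = 15.49 cm, y_c = 130.61 cm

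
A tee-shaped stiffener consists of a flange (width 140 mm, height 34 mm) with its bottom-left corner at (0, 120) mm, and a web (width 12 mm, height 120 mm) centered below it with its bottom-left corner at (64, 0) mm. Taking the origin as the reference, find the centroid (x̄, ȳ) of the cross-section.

x̄ = 70.00 mm, ȳ = 119.12 mm

web: A = 12 × 120 = 1440.00, centroid at (70.00, 60.00).
flange: A = 140 × 34 = 4760.00, centroid at (70.00, 137.00).
ΣA = 6200.00 mm², ΣAx̄ = 434000.00 mm³, ΣAȳ = 738520.00 mm³.
x̄ = 434000.00/6200.00 = 70.00 mm; ȳ = 738520.00/6200.00 = 119.12 mm.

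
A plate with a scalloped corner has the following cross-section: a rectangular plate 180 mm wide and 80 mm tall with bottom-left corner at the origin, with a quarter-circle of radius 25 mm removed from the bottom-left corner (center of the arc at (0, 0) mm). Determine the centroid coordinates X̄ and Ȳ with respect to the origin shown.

plate: A = 180 × 80 = 14400.00, centroid at (90.00, 40.00).
removed quarter-circle: A = −¼π·25² = -490.87, centroid at (10.61, 10.61).
ΣA = 13909.13 mm²
ΣAX̄ = (14400.00)(90.00) + (-490.87)(10.61) = 1290791.67 mm³
ΣAȲ = (14400.00)(40.00) + (-490.87)(10.61) = 570791.67 mm³
X̄ = 1290791.67 / 13909.13 = 92.80 mm
Ȳ = 570791.67 / 13909.13 = 41.04 mm

X̄ = 92.80 mm, Ȳ = 41.04 mm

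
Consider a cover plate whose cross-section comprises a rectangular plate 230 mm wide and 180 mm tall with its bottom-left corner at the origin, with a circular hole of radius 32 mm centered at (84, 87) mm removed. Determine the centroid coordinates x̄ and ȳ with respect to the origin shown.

x̄ = 117.61 mm, ȳ = 90.25 mm

plate: A = 230 × 180 = 41400.00, centroid at (115.00, 90.00).
hole: A = −π·32² = -3216.99, centroid at (84.00, 87.00).
ΣA = 38183.01 mm²
ΣAx̄ = (41400.00)(115.00) + (-3216.99)(84.00) = 4490772.77 mm³
ΣAȳ = (41400.00)(90.00) + (-3216.99)(87.00) = 3446121.79 mm³
x̄ = 4490772.77 / 38183.01 = 117.61 mm
ȳ = 3446121.79 / 38183.01 = 90.25 mm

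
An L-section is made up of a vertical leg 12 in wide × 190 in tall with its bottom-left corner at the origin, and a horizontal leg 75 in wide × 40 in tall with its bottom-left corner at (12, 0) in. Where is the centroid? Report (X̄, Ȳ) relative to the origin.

X̄ = 30.72 in, Ȳ = 52.39 in

Part | A | x̄ᵢ | ȳᵢ | A·x̄ᵢ | A·ȳᵢ
vertical leg | 2280.00 | 6.00 | 95.00 | 13680.00 | 216600.00
horizontal leg | 3000.00 | 49.50 | 20.00 | 148500.00 | 60000.00
Σ | 5280.00 |  |  | 162180.00 | 276600.00
X̄ = 162180.00 / 5280.00 = 30.72 in
Ȳ = 276600.00 / 5280.00 = 52.39 in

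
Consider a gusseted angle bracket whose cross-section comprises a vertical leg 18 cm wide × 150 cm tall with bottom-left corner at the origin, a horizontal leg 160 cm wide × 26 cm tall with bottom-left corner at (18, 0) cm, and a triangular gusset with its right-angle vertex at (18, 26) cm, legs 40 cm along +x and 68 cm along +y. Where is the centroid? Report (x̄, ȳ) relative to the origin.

Part | A | x̄ᵢ | ȳᵢ | A·x̄ᵢ | A·ȳᵢ
vertical leg | 2700.00 | 9.00 | 75.00 | 24300.00 | 202500.00
horizontal leg | 4160.00 | 98.00 | 13.00 | 407680.00 | 54080.00
gusset | 1360.00 | 31.33 | 48.67 | 42613.33 | 66186.67
Σ | 8220.00 |  |  | 474593.33 | 322766.67
x̄ = 474593.33 / 8220.00 = 57.74 cm
ȳ = 322766.67 / 8220.00 = 39.27 cm

x̄ = 57.74 cm, ȳ = 39.27 cm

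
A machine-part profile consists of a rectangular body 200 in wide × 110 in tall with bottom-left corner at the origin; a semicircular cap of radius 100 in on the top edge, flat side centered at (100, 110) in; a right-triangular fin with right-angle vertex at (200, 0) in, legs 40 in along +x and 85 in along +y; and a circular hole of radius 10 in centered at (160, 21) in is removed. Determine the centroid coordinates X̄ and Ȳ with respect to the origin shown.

X̄ = 104.45 in, Ȳ = 93.27 in

rectangular body: A = 200 × 110 = 22000.00, centroid at (100.00, 55.00).
semicircular top: A = ½π·100² = 15707.96, centroid at (100.00, 152.44).
triangular fin: A = ½·40·85 = 1700.00, centroid at (213.33, 28.33).
hole: A = −π·10² = -314.16, centroid at (160.00, 21.00).
ΣA = 39093.80 in², ΣAX̄ = 4083197.51 in³, ΣAȲ = 3646111.95 in³.
X̄ = 4083197.51/39093.80 = 104.45 in; Ȳ = 3646111.95/39093.80 = 93.27 in.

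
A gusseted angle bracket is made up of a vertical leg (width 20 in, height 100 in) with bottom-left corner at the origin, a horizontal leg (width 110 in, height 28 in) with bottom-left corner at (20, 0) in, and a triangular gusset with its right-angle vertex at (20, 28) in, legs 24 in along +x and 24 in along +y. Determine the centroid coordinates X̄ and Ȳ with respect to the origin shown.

X̄ = 48.26 in, Ȳ = 28.59 in

Part | A | x̄ᵢ | ȳᵢ | A·x̄ᵢ | A·ȳᵢ
vertical leg | 2000.00 | 10.00 | 50.00 | 20000.00 | 100000.00
horizontal leg | 3080.00 | 75.00 | 14.00 | 231000.00 | 43120.00
gusset | 288.00 | 28.00 | 36.00 | 8064.00 | 10368.00
Σ | 5368.00 |  |  | 259064.00 | 153488.00
X̄ = 259064.00 / 5368.00 = 48.26 in
Ȳ = 153488.00 / 5368.00 = 28.59 in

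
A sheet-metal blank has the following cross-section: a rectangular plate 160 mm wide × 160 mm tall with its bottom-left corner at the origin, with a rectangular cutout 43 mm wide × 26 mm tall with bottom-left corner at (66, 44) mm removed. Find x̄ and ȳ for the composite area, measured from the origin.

x̄ = 79.66 mm, ȳ = 81.05 mm

plate: A = 160 × 160 = 25600.00, centroid at (80.00, 80.00).
hole: A = −(43 × 26) = -1118.00, centroid at (87.50, 57.00).
ΣA = 24482.00 mm², ΣAx̄ = 1950175.00 mm³, ΣAȳ = 1984274.00 mm³.
x̄ = 1950175.00/24482.00 = 79.66 mm; ȳ = 1984274.00/24482.00 = 81.05 mm.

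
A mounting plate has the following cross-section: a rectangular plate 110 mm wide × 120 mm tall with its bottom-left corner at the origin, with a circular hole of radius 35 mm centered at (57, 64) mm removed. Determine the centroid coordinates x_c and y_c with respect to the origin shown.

x_c = 54.18 mm, y_c = 58.35 mm

plate: A = 110 × 120 = 13200.00, centroid at (55.00, 60.00).
hole: A = −π·35² = -3848.45, centroid at (57.00, 64.00).
ΣA = 9351.55 mm²
ΣAx_c = (13200.00)(55.00) + (-3848.45)(57.00) = 506638.29 mm³
ΣAy_c = (13200.00)(60.00) + (-3848.45)(64.00) = 545699.14 mm³
x_c = 506638.29 / 9351.55 = 54.18 mm
y_c = 545699.14 / 9351.55 = 58.35 mm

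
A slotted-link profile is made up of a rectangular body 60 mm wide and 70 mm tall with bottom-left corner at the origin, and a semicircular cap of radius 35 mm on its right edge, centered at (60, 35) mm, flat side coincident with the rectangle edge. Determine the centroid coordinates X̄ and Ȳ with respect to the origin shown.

rectangular body: A = 60 × 70 = 4200.00, centroid at (30.00, 35.00).
semicircular end: A = ½π·35² = 1924.23, centroid at (74.85, 35.00).
ΣA = 6124.23 mm²
ΣAX̄ = (4200.00)(30.00) + (1924.23)(74.85) = 270036.86 mm³
ΣAȲ = (4200.00)(35.00) + (1924.23)(35.00) = 214347.89 mm³
X̄ = 270036.86 / 6124.23 = 44.09 mm
Ȳ = 214347.89 / 6124.23 = 35.00 mm

X̄ = 44.09 mm, Ȳ = 35.00 mm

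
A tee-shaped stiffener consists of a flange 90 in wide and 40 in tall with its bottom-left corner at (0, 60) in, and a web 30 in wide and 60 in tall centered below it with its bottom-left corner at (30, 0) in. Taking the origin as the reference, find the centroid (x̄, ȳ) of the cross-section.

Part | A | x̄ᵢ | ȳᵢ | A·x̄ᵢ | A·ȳᵢ
web | 1800.00 | 45.00 | 30.00 | 81000.00 | 54000.00
flange | 3600.00 | 45.00 | 80.00 | 162000.00 | 288000.00
Σ | 5400.00 |  |  | 243000.00 | 342000.00
x̄ = 243000.00 / 5400.00 = 45.00 in
ȳ = 342000.00 / 5400.00 = 63.33 in

x̄ = 45.00 in, ȳ = 63.33 in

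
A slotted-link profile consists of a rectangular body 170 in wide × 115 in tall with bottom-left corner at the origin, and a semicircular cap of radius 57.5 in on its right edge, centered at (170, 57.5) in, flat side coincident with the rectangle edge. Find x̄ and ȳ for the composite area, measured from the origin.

rectangular body: A = 170 × 115 = 19550.00, centroid at (85.00, 57.50).
semicircular end: A = ½π·57.5² = 5193.45, centroid at (194.40, 57.50).
ΣA = 24743.45 in², ΣAx̄ = 2671375.29 in³, ΣAȳ = 1422748.11 in³.
x̄ = 2671375.29/24743.45 = 107.96 in; ȳ = 1422748.11/24743.45 = 57.50 in.

x̄ = 107.96 in, ȳ = 57.50 in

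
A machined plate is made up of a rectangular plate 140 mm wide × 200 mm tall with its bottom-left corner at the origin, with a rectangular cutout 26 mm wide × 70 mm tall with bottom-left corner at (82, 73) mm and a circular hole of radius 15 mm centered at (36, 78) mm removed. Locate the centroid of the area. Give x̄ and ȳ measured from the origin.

x̄ = 69.16 mm, ȳ = 100.04 mm

Part | A | x̄ᵢ | ȳᵢ | A·x̄ᵢ | A·ȳᵢ
plate | 28000.00 | 70.00 | 100.00 | 1960000.00 | 2800000.00
hole 1 | -1820.00 | 95.00 | 108.00 | -172900.00 | -196560.00
hole 2 | -706.86 | 36.00 | 78.00 | -25446.90 | -55134.95
Σ | 25473.14 |  |  | 1761653.10 | 2548305.05
x̄ = 1761653.10 / 25473.14 = 69.16 mm
ȳ = 2548305.05 / 25473.14 = 100.04 mm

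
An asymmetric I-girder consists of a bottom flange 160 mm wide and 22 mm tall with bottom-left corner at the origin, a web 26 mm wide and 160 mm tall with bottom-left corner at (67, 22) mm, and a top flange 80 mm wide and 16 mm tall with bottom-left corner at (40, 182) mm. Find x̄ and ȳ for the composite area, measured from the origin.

bottom flange: A = 160 × 22 = 3520.00, centroid at (80.00, 11.00).
web: A = 26 × 160 = 4160.00, centroid at (80.00, 102.00).
top flange: A = 80 × 16 = 1280.00, centroid at (80.00, 190.00).
ΣA = 8960.00 mm², ΣAx̄ = 716800.00 mm³, ΣAȳ = 706240.00 mm³.
x̄ = 716800.00/8960.00 = 80.00 mm; ȳ = 706240.00/8960.00 = 78.82 mm.

x̄ = 80.00 mm, ȳ = 78.82 mm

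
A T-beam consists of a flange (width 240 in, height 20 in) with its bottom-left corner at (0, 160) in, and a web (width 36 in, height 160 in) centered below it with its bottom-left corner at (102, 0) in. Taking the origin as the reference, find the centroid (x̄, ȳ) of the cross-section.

web: A = 36 × 160 = 5760.00, centroid at (120.00, 80.00).
flange: A = 240 × 20 = 4800.00, centroid at (120.00, 170.00).
ΣA = 10560.00 in²
ΣAx̄ = (5760.00)(120.00) + (4800.00)(120.00) = 1267200.00 in³
ΣAȳ = (5760.00)(80.00) + (4800.00)(170.00) = 1276800.00 in³
x̄ = 1267200.00 / 10560.00 = 120.00 in
ȳ = 1276800.00 / 10560.00 = 120.91 in

x̄ = 120.00 in, ȳ = 120.91 in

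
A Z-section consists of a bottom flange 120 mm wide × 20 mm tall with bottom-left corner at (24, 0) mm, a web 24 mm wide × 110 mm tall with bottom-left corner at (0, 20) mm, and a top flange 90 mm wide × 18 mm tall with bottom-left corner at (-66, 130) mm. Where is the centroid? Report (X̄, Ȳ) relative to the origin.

bottom flange: A = 120 × 20 = 2400.00, centroid at (84.00, 10.00).
web: A = 24 × 110 = 2640.00, centroid at (12.00, 75.00).
top flange: A = 90 × 18 = 1620.00, centroid at (-21.00, 139.00).
ΣA = 6660.00 mm², ΣAX̄ = 199260.00 mm³, ΣAȲ = 447180.00 mm³.
X̄ = 199260.00/6660.00 = 29.92 mm; Ȳ = 447180.00/6660.00 = 67.14 mm.

X̄ = 29.92 mm, Ȳ = 67.14 mm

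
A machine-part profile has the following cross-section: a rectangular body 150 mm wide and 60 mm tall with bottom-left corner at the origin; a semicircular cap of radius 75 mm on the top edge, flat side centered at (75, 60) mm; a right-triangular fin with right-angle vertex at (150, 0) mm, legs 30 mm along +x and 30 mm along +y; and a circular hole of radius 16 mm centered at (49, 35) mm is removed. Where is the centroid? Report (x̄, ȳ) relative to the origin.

Part | A | x̄ᵢ | ȳᵢ | A·x̄ᵢ | A·ȳᵢ
rectangular body | 9000.00 | 75.00 | 30.00 | 675000.00 | 270000.00
semicircular top | 8835.73 | 75.00 | 91.83 | 662679.70 | 811393.76
triangular fin | 450.00 | 160.00 | 10.00 | 72000.00 | 4500.00
hole | -804.25 | 49.00 | 35.00 | -39408.14 | -28148.67
Σ | 17481.48 |  |  | 1370271.56 | 1057745.09
x̄ = 1370271.56 / 17481.48 = 78.38 mm
ȳ = 1057745.09 / 17481.48 = 60.51 mm

x̄ = 78.38 mm, ȳ = 60.51 mm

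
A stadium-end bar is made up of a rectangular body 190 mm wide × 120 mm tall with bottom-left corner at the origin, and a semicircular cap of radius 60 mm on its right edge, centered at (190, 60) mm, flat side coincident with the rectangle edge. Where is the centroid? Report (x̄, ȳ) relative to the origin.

rectangular body: A = 190 × 120 = 22800.00, centroid at (95.00, 60.00).
semicircular end: A = ½π·60² = 5654.87, centroid at (215.46, 60.00).
ΣA = 28454.87 mm², ΣAx̄ = 3384424.69 mm³, ΣAȳ = 1707292.01 mm³.
x̄ = 3384424.69/28454.87 = 118.94 mm; ȳ = 1707292.01/28454.87 = 60.00 mm.

x̄ = 118.94 mm, ȳ = 60.00 mm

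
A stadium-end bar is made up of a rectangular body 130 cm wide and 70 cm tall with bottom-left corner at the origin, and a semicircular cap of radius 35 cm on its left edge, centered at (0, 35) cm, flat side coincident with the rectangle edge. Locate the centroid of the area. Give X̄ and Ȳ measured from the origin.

Part | A | x̄ᵢ | ȳᵢ | A·x̄ᵢ | A·ȳᵢ
rectangular body | 9100.00 | 65.00 | 35.00 | 591500.00 | 318500.00
semicircular end | 1924.23 | -14.85 | 35.00 | -28583.33 | 67347.89
Σ | 11024.23 |  |  | 562916.67 | 385847.89
X̄ = 562916.67 / 11024.23 = 51.06 cm
Ȳ = 385847.89 / 11024.23 = 35.00 cm

X̄ = 51.06 cm, Ȳ = 35.00 cm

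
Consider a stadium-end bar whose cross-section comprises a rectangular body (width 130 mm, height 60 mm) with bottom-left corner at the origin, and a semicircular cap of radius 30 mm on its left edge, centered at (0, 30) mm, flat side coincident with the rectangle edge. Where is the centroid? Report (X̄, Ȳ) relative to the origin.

X̄ = 53.07 mm, Ȳ = 30.00 mm

rectangular body: A = 130 × 60 = 7800.00, centroid at (65.00, 30.00).
semicircular end: A = ½π·30² = 1413.72, centroid at (-12.73, 30.00).
ΣA = 9213.72 mm²
ΣAX̄ = (7800.00)(65.00) + (1413.72)(-12.73) = 489000.00 mm³
ΣAȲ = (7800.00)(30.00) + (1413.72)(30.00) = 276411.50 mm³
X̄ = 489000.00 / 9213.72 = 53.07 mm
Ȳ = 276411.50 / 9213.72 = 30.00 mm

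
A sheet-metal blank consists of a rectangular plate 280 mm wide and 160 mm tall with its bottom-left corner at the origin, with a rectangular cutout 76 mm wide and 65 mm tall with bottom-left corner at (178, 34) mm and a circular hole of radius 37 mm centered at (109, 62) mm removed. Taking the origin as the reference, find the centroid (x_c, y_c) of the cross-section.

x_c = 133.19 mm, y_c = 84.05 mm

Part | A | x̄ᵢ | ȳᵢ | A·x̄ᵢ | A·ȳᵢ
plate | 44800.00 | 140.00 | 80.00 | 6272000.00 | 3584000.00
hole 1 | -4940.00 | 216.00 | 66.50 | -1067040.00 | -328510.00
hole 2 | -4300.84 | 109.00 | 62.00 | -468791.60 | -266652.10
Σ | 35559.16 |  |  | 4736168.40 | 2988837.90
x_c = 4736168.40 / 35559.16 = 133.19 mm
y_c = 2988837.90 / 35559.16 = 84.05 mm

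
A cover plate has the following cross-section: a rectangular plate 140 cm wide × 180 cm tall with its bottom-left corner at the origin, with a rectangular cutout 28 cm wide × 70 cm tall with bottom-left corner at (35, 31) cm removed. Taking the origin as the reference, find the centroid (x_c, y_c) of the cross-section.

x_c = 71.77 cm, y_c = 92.02 cm

plate: A = 140 × 180 = 25200.00, centroid at (70.00, 90.00).
hole: A = −(28 × 70) = -1960.00, centroid at (49.00, 66.00).
ΣA = 23240.00 cm², ΣAx_c = 1667960.00 cm³, ΣAy_c = 2138640.00 cm³.
x_c = 1667960.00/23240.00 = 71.77 cm; y_c = 2138640.00/23240.00 = 92.02 cm.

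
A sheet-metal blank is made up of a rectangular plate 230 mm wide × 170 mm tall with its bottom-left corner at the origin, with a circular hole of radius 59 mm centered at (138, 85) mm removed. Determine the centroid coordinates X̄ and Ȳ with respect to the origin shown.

X̄ = 106.07 mm, Ȳ = 85.00 mm

plate: A = 230 × 170 = 39100.00, centroid at (115.00, 85.00).
hole: A = −π·59² = -10935.88, centroid at (138.00, 85.00).
ΣA = 28164.12 mm², ΣAX̄ = 2987348.00 mm³, ΣAȲ = 2393949.86 mm³.
X̄ = 2987348.00/28164.12 = 106.07 mm; Ȳ = 2393949.86/28164.12 = 85.00 mm.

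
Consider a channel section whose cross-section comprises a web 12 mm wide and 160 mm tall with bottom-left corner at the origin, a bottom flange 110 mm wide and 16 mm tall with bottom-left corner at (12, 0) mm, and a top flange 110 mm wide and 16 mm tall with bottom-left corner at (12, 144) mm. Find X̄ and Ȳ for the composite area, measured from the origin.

X̄ = 45.47 mm, Ȳ = 80.00 mm

Part | A | x̄ᵢ | ȳᵢ | A·x̄ᵢ | A·ȳᵢ
web | 1920.00 | 6.00 | 80.00 | 11520.00 | 153600.00
bottom flange | 1760.00 | 67.00 | 8.00 | 117920.00 | 14080.00
top flange | 1760.00 | 67.00 | 152.00 | 117920.00 | 267520.00
Σ | 5440.00 |  |  | 247360.00 | 435200.00
X̄ = 247360.00 / 5440.00 = 45.47 mm
Ȳ = 435200.00 / 5440.00 = 80.00 mm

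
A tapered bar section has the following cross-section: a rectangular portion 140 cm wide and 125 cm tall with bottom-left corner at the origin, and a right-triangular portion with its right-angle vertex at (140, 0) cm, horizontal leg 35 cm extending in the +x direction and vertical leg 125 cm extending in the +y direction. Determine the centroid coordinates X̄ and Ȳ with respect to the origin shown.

Part | A | x̄ᵢ | ȳᵢ | A·x̄ᵢ | A·ȳᵢ
rectangular portion | 17500.00 | 70.00 | 62.50 | 1225000.00 | 1093750.00
triangular portion | 2187.50 | 151.67 | 41.67 | 331770.83 | 91145.83
Σ | 19687.50 |  |  | 1556770.83 | 1184895.83
X̄ = 1556770.83 / 19687.50 = 79.07 cm
Ȳ = 1184895.83 / 19687.50 = 60.19 cm

X̄ = 79.07 cm, Ȳ = 60.19 cm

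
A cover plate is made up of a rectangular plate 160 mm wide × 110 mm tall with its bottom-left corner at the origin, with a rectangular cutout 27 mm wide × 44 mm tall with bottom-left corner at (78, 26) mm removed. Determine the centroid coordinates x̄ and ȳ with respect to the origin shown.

x̄ = 79.17 mm, ȳ = 55.51 mm

plate: A = 160 × 110 = 17600.00, centroid at (80.00, 55.00).
hole: A = −(27 × 44) = -1188.00, centroid at (91.50, 48.00).
ΣA = 16412.00 mm²
ΣAx̄ = (17600.00)(80.00) + (-1188.00)(91.50) = 1299298.00 mm³
ΣAȳ = (17600.00)(55.00) + (-1188.00)(48.00) = 910976.00 mm³
x̄ = 1299298.00 / 16412.00 = 79.17 mm
ȳ = 910976.00 / 16412.00 = 55.51 mm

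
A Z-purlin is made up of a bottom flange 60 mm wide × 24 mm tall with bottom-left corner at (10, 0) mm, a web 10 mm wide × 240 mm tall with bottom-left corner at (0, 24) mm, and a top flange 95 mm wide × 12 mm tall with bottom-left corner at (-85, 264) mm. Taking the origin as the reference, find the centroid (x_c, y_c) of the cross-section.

x_c = 5.39 mm, y_c = 134.67 mm

Part | A | x̄ᵢ | ȳᵢ | A·x̄ᵢ | A·ȳᵢ
bottom flange | 1440.00 | 40.00 | 12.00 | 57600.00 | 17280.00
web | 2400.00 | 5.00 | 144.00 | 12000.00 | 345600.00
top flange | 1140.00 | -37.50 | 270.00 | -42750.00 | 307800.00
Σ | 4980.00 |  |  | 26850.00 | 670680.00
x_c = 26850.00 / 4980.00 = 5.39 mm
y_c = 670680.00 / 4980.00 = 134.67 mm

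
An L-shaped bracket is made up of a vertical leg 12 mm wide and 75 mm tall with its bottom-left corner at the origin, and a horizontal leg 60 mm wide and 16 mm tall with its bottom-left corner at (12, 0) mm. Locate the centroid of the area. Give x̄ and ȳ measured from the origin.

x̄ = 24.58 mm, ȳ = 22.27 mm

vertical leg: A = 12 × 75 = 900.00, centroid at (6.00, 37.50).
horizontal leg: A = 60 × 16 = 960.00, centroid at (42.00, 8.00).
ΣA = 1860.00 mm², ΣAx̄ = 45720.00 mm³, ΣAȳ = 41430.00 mm³.
x̄ = 45720.00/1860.00 = 24.58 mm; ȳ = 41430.00/1860.00 = 22.27 mm.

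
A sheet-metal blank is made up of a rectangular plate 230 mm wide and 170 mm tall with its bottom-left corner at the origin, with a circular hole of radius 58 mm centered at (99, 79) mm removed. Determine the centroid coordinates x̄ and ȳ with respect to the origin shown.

plate: A = 230 × 170 = 39100.00, centroid at (115.00, 85.00).
hole: A = −π·58² = -10568.32, centroid at (99.00, 79.00).
ΣA = 28531.68 mm², ΣAx̄ = 3450236.55 mm³, ΣAȳ = 2488602.90 mm³.
x̄ = 3450236.55/28531.68 = 120.93 mm; ȳ = 2488602.90/28531.68 = 87.22 mm.

x̄ = 120.93 mm, ȳ = 87.22 mm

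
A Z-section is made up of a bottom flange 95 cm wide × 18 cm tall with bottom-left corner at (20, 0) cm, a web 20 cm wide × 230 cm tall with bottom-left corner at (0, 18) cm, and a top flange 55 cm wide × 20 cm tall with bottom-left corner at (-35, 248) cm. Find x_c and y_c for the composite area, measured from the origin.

Part | A | x̄ᵢ | ȳᵢ | A·x̄ᵢ | A·ȳᵢ
bottom flange | 1710.00 | 67.50 | 9.00 | 115425.00 | 15390.00
web | 4600.00 | 10.00 | 133.00 | 46000.00 | 611800.00
top flange | 1100.00 | -7.50 | 258.00 | -8250.00 | 283800.00
Σ | 7410.00 |  |  | 153175.00 | 910990.00
x_c = 153175.00 / 7410.00 = 20.67 cm
y_c = 910990.00 / 7410.00 = 122.94 cm

x_c = 20.67 cm, y_c = 122.94 cm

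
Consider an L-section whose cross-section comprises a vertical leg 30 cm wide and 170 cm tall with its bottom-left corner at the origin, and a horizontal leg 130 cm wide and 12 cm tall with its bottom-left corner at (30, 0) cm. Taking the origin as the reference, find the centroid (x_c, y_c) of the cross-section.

vertical leg: A = 30 × 170 = 5100.00, centroid at (15.00, 85.00).
horizontal leg: A = 130 × 12 = 1560.00, centroid at (95.00, 6.00).
ΣA = 6660.00 cm²
ΣAx_c = (5100.00)(15.00) + (1560.00)(95.00) = 224700.00 cm³
ΣAy_c = (5100.00)(85.00) + (1560.00)(6.00) = 442860.00 cm³
x_c = 224700.00 / 6660.00 = 33.74 cm
y_c = 442860.00 / 6660.00 = 66.50 cm

x_c = 33.74 cm, y_c = 66.50 cm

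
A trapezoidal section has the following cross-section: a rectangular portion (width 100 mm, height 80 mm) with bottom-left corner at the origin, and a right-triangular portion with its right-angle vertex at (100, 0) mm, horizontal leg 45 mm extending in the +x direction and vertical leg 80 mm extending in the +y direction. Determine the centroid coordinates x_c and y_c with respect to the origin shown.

x_c = 61.94 mm, y_c = 37.55 mm

rectangular portion: A = 100 × 80 = 8000.00, centroid at (50.00, 40.00).
triangular portion: A = ½·45·80 = 1800.00, centroid at (115.00, 26.67).
ΣA = 9800.00 mm²
ΣAx_c = (8000.00)(50.00) + (1800.00)(115.00) = 607000.00 mm³
ΣAy_c = (8000.00)(40.00) + (1800.00)(26.67) = 368000.00 mm³
x_c = 607000.00 / 9800.00 = 61.94 mm
y_c = 368000.00 / 9800.00 = 37.55 mm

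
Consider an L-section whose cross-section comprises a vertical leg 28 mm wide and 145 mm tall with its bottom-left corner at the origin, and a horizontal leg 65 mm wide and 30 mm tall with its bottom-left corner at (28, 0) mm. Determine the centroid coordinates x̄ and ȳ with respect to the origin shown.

x̄ = 29.09 mm, ȳ = 53.84 mm

vertical leg: A = 28 × 145 = 4060.00, centroid at (14.00, 72.50).
horizontal leg: A = 65 × 30 = 1950.00, centroid at (60.50, 15.00).
ΣA = 6010.00 mm²
ΣAx̄ = (4060.00)(14.00) + (1950.00)(60.50) = 174815.00 mm³
ΣAȳ = (4060.00)(72.50) + (1950.00)(15.00) = 323600.00 mm³
x̄ = 174815.00 / 6010.00 = 29.09 mm
ȳ = 323600.00 / 6010.00 = 53.84 mm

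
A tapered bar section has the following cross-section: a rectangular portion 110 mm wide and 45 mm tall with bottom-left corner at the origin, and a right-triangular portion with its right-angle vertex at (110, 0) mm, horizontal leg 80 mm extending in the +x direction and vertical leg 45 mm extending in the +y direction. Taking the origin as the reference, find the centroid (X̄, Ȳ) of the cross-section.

X̄ = 76.78 mm, Ȳ = 20.50 mm

Part | A | x̄ᵢ | ȳᵢ | A·x̄ᵢ | A·ȳᵢ
rectangular portion | 4950.00 | 55.00 | 22.50 | 272250.00 | 111375.00
triangular portion | 1800.00 | 136.67 | 15.00 | 246000.00 | 27000.00
Σ | 6750.00 |  |  | 518250.00 | 138375.00
X̄ = 518250.00 / 6750.00 = 76.78 mm
Ȳ = 138375.00 / 6750.00 = 20.50 mm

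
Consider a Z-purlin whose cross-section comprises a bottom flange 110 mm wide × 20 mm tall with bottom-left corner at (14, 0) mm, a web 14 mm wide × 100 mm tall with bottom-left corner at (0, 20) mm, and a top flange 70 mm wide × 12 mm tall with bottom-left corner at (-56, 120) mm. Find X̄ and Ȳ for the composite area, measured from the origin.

bottom flange: A = 110 × 20 = 2200.00, centroid at (69.00, 10.00).
web: A = 14 × 100 = 1400.00, centroid at (7.00, 70.00).
top flange: A = 70 × 12 = 840.00, centroid at (-21.00, 126.00).
ΣA = 4440.00 mm², ΣAX̄ = 143960.00 mm³, ΣAȲ = 225840.00 mm³.
X̄ = 143960.00/4440.00 = 32.42 mm; Ȳ = 225840.00/4440.00 = 50.86 mm.

X̄ = 32.42 mm, Ȳ = 50.86 mm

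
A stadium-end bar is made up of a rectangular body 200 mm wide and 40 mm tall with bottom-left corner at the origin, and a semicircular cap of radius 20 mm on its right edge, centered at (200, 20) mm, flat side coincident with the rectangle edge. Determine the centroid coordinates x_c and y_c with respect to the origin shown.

x_c = 107.90 mm, y_c = 20.00 mm

rectangular body: A = 200 × 40 = 8000.00, centroid at (100.00, 20.00).
semicircular end: A = ½π·20² = 628.32, centroid at (208.49, 20.00).
ΣA = 8628.32 mm², ΣAx_c = 930997.04 mm³, ΣAy_c = 172566.37 mm³.
x_c = 930997.04/8628.32 = 107.90 mm; y_c = 172566.37/8628.32 = 20.00 mm.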